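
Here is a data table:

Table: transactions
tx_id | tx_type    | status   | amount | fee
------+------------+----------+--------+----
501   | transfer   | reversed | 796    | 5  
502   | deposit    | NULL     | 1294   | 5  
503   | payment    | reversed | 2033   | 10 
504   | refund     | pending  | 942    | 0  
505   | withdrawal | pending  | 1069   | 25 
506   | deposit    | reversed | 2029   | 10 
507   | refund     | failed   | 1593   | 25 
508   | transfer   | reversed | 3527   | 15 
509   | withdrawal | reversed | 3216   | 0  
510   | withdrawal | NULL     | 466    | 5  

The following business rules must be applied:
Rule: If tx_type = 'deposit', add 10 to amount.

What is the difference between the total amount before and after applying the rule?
20

Step 1: Original sum of amount = 16965
Step 2: 2 records have tx_type = 'deposit'
Step 3: Each affected record changes by 10
Step 4: Total change = 2 × 10 = 20
Step 5: New sum = 16965 + 20 = 16985
Step 6: Difference = |16985 - 16965| = 20
        (Sum increased by 20)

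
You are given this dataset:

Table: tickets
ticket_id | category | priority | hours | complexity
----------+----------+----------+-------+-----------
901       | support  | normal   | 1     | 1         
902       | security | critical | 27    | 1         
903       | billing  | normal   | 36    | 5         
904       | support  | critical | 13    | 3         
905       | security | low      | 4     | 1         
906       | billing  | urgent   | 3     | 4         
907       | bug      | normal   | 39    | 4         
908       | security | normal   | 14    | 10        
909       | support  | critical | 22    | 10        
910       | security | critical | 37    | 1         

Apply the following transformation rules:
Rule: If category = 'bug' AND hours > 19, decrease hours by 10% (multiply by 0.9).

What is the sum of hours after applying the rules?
192.1

Step 1: Find records where category = 'bug' AND hours > 19
Step 2: 1 records match, summing to 39
Step 3: After multiplier: 39 × 0.9 = 35.1
Step 4: Unaffected records sum: 157
Step 5: Final sum = 35.1 + 157 = 192.1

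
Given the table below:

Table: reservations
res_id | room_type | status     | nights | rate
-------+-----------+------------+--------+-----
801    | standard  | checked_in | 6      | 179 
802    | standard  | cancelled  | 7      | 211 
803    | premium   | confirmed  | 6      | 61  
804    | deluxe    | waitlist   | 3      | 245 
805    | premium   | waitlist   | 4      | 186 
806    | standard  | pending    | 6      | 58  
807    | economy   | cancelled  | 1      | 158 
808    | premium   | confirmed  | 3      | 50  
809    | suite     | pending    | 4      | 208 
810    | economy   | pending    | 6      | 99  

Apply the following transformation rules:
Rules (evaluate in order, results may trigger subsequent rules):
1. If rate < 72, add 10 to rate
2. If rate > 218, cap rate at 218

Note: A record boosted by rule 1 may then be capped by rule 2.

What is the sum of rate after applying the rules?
1458

Step 1: Apply rule 1 to records with rate < 72
  - 3 records get bonus of 10
  - Of these, 0 records then exceed 218 and get capped
Step 2: Apply rule 2 to records with rate > 218
  - 1 records (original) are capped
Step 3: Calculate final sum = 1458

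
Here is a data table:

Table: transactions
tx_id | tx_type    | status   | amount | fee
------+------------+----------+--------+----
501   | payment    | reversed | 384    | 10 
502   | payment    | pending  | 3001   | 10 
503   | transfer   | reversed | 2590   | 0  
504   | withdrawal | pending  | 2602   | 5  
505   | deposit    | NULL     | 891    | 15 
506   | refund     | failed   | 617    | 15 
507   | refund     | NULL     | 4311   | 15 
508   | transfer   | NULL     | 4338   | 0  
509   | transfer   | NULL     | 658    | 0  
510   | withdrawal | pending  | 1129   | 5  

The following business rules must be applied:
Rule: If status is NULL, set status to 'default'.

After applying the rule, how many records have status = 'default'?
4

Step 1: Count records where status IS NULL
Step 2: Found 4 records with NULL status
Step 3: These records will have status set to 'default'
Step 4: Records already having status = 'default': 0
Step 5: Answer: 4 + 0 = 4 records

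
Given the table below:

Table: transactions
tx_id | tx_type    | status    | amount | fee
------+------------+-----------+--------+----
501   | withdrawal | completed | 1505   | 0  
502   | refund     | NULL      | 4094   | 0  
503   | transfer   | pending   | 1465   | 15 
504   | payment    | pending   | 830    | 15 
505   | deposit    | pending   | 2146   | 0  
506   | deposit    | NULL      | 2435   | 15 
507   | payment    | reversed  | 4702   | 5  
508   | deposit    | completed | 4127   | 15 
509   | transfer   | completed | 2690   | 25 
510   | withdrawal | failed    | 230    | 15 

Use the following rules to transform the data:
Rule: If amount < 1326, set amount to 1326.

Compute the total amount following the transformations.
25816

Step 1: 2 records have amount < 1326
Step 2: These records originally summed to 1060
Step 3: After setting to minimum: 2 × 1326 = 2652
Step 4: Unaffected records sum: 23164
Step 5: Final sum = 2652 + 23164 = 25816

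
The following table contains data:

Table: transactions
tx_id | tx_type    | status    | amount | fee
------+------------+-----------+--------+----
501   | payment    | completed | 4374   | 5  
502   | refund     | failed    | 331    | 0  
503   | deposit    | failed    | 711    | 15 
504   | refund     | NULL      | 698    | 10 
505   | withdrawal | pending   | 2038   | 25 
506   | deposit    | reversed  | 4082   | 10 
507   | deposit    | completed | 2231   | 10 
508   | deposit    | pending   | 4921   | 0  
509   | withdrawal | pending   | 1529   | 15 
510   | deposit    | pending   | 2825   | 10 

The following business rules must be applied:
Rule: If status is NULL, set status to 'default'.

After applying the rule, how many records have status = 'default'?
1

Step 1: Count records where status IS NULL
Step 2: Found 1 records with NULL status
Step 3: These records will have status set to 'default'
Step 4: Records already having status = 'default': 0
Step 5: Answer: 1 + 0 = 1 records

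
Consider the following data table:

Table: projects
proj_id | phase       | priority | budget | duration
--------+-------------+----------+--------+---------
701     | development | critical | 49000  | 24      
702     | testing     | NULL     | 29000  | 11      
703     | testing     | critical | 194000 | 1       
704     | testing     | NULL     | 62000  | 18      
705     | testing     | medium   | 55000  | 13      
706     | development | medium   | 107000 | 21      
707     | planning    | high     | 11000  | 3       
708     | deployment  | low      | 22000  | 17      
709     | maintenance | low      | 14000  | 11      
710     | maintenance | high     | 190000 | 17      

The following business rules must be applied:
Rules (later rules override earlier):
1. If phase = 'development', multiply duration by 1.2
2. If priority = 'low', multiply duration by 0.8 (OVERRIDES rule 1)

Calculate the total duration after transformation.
139.4

Step 1: Rule 2 takes priority for records with priority = 'low'
  - 2 records: 28 × 0.8 = 22.4
Step 2: Rule 1 applies to remaining records with phase = 'development'
  - 2 records: 45 × 1.2 = 54.0
Step 3: Other records unchanged: 63
Step 4: Final sum = 22.4 + 54.0 + 63 = 139.4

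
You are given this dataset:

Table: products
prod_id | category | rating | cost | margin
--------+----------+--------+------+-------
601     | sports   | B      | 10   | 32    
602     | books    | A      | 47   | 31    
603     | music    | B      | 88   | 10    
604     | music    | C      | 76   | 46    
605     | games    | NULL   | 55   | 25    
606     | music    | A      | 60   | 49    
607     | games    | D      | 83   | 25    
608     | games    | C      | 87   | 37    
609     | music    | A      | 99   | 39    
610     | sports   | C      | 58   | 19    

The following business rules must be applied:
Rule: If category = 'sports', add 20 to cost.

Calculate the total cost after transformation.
703

Step 1: Count records where category = 'sports': 2
Step 2: Total bonus added: 2 × 20 = 40
Step 3: Original sum of cost: 663
Step 4: Final sum = 663 + 40 = 703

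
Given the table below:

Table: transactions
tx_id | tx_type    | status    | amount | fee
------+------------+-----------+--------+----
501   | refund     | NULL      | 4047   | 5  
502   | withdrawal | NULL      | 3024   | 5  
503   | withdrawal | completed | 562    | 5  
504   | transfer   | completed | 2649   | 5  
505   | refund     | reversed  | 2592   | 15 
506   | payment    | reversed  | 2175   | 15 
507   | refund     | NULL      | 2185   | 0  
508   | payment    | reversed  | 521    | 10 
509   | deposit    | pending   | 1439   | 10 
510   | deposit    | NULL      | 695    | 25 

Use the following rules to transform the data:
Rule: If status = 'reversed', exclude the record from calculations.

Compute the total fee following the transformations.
55

Step 1: Identify records where status = 'reversed'
Step 2: The excluded records sum to 40
Step 3: Original total fee = 95
Step 4: Remaining total = 95 - 40 = 55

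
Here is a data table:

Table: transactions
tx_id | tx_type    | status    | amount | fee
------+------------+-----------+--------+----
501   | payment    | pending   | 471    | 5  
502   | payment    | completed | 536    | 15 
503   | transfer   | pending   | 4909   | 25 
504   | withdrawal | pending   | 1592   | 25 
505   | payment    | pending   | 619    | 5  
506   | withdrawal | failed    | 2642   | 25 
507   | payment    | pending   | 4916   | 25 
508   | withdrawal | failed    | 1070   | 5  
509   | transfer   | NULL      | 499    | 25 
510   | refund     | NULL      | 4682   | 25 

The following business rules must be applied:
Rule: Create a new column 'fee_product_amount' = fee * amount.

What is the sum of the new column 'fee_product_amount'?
499840

Step 1: For each record, compute fee * amount
Example calculations:
  5 * 471 = 2355
  15 * 536 = 8040
  25 * 4909 = 122725
  ...
Step 2: Sum all derived values
Step 3: Total = 499840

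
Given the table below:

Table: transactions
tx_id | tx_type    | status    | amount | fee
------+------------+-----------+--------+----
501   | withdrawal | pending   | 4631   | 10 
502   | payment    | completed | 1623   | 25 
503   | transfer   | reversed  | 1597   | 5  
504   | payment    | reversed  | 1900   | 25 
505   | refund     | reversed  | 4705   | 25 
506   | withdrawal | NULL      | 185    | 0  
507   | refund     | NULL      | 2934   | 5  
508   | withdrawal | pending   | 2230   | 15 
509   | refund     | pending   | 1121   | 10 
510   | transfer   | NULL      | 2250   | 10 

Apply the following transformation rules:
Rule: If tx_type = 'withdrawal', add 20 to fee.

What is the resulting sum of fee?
190

Step 1: Count records where tx_type = 'withdrawal': 3
Step 2: Total bonus added: 3 × 20 = 60
Step 3: Original sum of fee: 130
Step 4: Final sum = 130 + 60 = 190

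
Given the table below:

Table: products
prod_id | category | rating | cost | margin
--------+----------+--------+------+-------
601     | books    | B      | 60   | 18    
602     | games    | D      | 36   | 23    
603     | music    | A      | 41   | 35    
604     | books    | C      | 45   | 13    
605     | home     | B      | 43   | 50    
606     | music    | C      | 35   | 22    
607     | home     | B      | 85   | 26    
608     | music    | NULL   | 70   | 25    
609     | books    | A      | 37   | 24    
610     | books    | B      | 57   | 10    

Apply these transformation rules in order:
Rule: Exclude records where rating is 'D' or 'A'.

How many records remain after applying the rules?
7

Step 1: Count records to exclude
  - 1 (D) + 2 (A) = 3 records
Step 2: Total records: 10
Step 3: Remaining = 10 - 3 = 7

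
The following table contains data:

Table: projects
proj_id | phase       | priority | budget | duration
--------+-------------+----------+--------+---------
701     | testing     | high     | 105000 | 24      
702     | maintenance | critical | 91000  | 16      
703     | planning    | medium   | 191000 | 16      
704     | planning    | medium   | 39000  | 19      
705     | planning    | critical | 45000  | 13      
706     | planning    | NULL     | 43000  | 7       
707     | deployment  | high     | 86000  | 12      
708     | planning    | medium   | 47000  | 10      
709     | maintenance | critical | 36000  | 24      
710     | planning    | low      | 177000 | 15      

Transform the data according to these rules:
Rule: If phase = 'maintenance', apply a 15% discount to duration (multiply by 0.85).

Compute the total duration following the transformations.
150.0

Step 1: Records with phase = 'maintenance' have total duration = 40
Step 2: Apply multiplier: 40 × 0.85 = 34.0
Step 3: Other records total: 116
Step 4: Final sum = 34.0 + 116 = 150.0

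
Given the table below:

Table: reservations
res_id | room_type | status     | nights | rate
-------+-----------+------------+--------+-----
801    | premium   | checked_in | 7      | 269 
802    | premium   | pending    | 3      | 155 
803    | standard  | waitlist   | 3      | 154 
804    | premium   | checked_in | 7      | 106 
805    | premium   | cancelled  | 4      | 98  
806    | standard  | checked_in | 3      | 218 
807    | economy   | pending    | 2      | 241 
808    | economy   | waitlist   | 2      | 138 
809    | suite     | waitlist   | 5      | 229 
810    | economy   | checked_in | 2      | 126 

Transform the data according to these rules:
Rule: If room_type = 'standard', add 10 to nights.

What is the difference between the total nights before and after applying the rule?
20

Step 1: Original sum of nights = 38
Step 2: 2 records have room_type = 'standard'
Step 3: Each affected record changes by 10
Step 4: Total change = 2 × 10 = 20
Step 5: New sum = 38 + 20 = 58
Step 6: Difference = |58 - 38| = 20
        (Sum increased by 20)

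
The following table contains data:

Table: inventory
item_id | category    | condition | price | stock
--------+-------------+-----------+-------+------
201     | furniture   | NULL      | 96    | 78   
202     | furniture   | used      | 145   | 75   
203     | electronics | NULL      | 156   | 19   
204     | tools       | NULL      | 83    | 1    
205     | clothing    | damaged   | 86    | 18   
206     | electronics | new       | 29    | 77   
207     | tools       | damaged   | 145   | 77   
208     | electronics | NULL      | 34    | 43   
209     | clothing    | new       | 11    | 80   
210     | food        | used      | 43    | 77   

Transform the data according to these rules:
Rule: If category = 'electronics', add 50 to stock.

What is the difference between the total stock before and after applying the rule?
150

Step 1: Original sum of stock = 545
Step 2: 3 records have category = 'electronics'
Step 3: Each affected record changes by 50
Step 4: Total change = 3 × 50 = 150
Step 5: New sum = 545 + 150 = 695
Step 6: Difference = |695 - 545| = 150
        (Sum increased by 150)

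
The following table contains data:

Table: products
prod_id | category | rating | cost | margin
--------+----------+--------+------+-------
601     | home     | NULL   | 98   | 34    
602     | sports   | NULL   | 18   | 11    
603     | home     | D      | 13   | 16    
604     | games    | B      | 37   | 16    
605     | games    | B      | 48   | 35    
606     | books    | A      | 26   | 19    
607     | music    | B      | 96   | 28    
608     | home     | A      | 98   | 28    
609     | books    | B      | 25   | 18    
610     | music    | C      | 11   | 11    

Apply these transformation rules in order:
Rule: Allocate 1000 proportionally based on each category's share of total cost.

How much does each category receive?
books: 108.51, games: 180.85, home: 444.68, music: 227.66, sports: 38.3

Step 1: Calculate total cost = 470
Step 2: Calculate each category's proportion:
  books: 51/470 = 10.85% → 108.51
  games: 85/470 = 18.09% → 180.85
  home: 209/470 = 44.47% → 444.68
  music: 107/470 = 22.77% → 227.66
  sports: 18/470 = 3.83% → 38.3
Step 3: Verify: sum of allocations ≈ 1000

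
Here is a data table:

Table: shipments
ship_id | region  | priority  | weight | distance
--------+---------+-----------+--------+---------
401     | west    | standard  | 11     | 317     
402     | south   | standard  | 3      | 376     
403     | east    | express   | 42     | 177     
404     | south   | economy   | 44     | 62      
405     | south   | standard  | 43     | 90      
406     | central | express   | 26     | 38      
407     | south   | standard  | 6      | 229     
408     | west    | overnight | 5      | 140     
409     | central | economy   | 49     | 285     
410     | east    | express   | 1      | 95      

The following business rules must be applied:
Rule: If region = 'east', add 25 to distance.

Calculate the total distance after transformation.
1859

Step 1: Count records where region = 'east': 2
Step 2: Total bonus added: 2 × 25 = 50
Step 3: Original sum of distance: 1809
Step 4: Final sum = 1809 + 50 = 1859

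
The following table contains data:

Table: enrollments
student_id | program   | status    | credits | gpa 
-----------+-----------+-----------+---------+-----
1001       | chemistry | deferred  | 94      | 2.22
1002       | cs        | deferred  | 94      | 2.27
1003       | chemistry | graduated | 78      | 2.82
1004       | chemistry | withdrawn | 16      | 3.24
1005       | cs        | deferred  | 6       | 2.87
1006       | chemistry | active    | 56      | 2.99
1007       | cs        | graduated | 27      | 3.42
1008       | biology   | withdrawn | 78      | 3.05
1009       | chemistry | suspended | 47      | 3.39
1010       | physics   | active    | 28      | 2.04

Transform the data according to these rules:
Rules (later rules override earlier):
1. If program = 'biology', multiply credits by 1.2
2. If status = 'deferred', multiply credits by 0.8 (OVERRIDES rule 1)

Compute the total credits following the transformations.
500.8

Step 1: Rule 2 takes priority for records with status = 'deferred'
  - 3 records: 194 × 0.8 = 155.2
Step 2: Rule 1 applies to remaining records with program = 'biology'
  - 1 records: 78 × 1.2 = 93.6
Step 3: Other records unchanged: 252
Step 4: Final sum = 155.2 + 93.6 + 252 = 500.8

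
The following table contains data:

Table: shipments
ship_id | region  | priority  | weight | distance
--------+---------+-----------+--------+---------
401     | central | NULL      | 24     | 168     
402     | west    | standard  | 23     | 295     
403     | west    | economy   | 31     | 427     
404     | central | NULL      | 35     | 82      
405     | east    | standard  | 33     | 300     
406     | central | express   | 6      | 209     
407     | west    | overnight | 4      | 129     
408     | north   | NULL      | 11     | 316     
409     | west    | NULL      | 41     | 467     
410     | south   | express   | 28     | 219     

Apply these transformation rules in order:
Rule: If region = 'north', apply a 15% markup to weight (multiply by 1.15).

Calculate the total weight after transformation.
237.65

Step 1: Records with region = 'north' have total weight = 11
Step 2: Apply multiplier: 11 × 1.15 = 12.65
Step 3: Other records total: 225
Step 4: Final sum = 12.65 + 225 = 237.65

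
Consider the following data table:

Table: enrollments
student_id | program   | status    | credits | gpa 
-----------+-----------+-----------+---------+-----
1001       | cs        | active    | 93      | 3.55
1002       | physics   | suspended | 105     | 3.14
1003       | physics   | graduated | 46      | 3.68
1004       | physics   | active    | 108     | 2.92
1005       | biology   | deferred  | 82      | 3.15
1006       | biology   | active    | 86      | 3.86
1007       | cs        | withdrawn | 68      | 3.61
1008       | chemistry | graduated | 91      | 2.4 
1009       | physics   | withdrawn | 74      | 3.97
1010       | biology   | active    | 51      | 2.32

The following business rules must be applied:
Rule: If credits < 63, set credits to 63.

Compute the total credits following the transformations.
833

Step 1: 2 records have credits < 63
Step 2: These records originally summed to 97
Step 3: After setting to minimum: 2 × 63 = 126
Step 4: Unaffected records sum: 707
Step 5: Final sum = 126 + 707 = 833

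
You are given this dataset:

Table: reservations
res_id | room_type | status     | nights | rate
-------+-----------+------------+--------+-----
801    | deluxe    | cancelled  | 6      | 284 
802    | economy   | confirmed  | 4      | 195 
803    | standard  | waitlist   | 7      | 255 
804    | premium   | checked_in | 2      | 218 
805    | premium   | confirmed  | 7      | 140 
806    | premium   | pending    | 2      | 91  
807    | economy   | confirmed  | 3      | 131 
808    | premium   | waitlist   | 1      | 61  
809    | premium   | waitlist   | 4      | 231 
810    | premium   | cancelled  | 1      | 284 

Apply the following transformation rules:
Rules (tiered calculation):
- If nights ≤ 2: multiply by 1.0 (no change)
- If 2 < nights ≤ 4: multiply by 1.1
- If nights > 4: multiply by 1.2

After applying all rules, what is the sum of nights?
42.1

Step 1: Tier 1 (nights ≤ 2): 4 records, sum = 6 × 1.0 = 6.0
Step 2: Tier 2 (2 < nights ≤ 4): 3 records, sum = 11 × 1.1 = 12.1
Step 3: Tier 3 (nights > 4): 3 records, sum = 20 × 1.2 = 24.0
Step 4: Final sum = 6.0 + 12.1 + 24.0 = 42.1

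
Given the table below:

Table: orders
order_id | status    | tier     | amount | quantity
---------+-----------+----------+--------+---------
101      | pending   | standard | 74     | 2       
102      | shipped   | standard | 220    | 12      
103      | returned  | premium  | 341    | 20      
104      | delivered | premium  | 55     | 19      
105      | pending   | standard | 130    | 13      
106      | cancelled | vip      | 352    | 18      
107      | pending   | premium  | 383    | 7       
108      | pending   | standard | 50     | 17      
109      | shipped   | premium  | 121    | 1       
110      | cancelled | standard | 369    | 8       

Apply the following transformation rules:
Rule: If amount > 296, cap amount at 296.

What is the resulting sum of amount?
1834

Step 1: 4 records have amount > 296
Step 2: These records originally summed to 1445
Step 3: After capping: 4 × 296 = 1184
Step 4: Unaffected records sum: 650
Step 5: Final sum = 1184 + 650 = 1834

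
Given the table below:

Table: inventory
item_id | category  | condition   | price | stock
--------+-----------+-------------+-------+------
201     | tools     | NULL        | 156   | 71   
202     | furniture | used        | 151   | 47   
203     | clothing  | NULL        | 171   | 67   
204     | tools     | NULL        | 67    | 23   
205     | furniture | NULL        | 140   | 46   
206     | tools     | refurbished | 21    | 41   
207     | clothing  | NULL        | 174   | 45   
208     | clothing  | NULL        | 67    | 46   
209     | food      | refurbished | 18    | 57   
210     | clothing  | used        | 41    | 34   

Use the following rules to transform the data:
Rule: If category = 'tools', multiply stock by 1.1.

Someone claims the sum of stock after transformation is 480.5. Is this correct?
No, the correct result is 490.5.

Step 1: Calculate the correct sum after transformation
Step 2: Apply multiplier 1.1 to records where category = 'tools'
Step 3: Correct result = 490.5
Step 4: Claimed result = 480.5
Step 5: 490.5 ≠ 480.5
Conclusion: The claimed result is incorrect. The correct answer is 490.5.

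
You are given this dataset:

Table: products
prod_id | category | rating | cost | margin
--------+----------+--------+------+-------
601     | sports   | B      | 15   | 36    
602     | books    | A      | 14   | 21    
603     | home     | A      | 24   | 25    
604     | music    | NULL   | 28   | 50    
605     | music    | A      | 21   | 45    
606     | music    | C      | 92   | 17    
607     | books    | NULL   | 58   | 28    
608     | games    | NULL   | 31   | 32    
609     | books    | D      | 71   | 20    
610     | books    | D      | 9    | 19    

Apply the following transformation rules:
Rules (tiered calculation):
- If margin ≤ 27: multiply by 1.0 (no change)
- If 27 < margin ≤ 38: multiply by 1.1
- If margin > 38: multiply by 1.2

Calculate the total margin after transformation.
321.6

Step 1: Tier 1 (margin ≤ 27): 5 records, sum = 102 × 1.0 = 102.0
Step 2: Tier 2 (27 < margin ≤ 38): 3 records, sum = 96 × 1.1 = 105.6
Step 3: Tier 3 (margin > 38): 2 records, sum = 95 × 1.2 = 114.0
Step 4: Final sum = 102.0 + 105.6 + 114.0 = 321.6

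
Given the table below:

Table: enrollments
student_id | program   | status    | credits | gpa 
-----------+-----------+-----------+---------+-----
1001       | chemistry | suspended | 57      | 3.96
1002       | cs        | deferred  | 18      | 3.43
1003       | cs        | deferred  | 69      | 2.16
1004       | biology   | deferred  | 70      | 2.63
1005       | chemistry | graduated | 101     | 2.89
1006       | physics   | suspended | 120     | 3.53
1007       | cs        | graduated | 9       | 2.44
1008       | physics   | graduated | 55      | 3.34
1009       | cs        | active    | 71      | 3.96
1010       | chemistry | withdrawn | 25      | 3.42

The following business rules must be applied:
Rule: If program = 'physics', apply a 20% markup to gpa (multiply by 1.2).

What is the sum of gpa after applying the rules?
33.13

Step 1: Records with program = 'physics' have total gpa = 6.87
Step 2: Apply multiplier: 6.87 × 1.2 = 8.24
Step 3: Other records total: 24.89
Step 4: Final sum = 8.24 + 24.89 = 33.13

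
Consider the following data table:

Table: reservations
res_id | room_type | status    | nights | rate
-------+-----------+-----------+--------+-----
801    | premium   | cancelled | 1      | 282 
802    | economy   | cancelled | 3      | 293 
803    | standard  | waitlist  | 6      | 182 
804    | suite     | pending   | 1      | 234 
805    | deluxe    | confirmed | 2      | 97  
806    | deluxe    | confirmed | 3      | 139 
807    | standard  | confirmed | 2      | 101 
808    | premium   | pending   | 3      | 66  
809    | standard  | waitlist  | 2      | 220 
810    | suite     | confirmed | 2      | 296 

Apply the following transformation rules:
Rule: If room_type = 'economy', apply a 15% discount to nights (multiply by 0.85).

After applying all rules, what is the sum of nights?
24.55

Step 1: Records with room_type = 'economy' have total nights = 3
Step 2: Apply multiplier: 3 × 0.85 = 2.55
Step 3: Other records total: 22
Step 4: Final sum = 2.55 + 22 = 24.55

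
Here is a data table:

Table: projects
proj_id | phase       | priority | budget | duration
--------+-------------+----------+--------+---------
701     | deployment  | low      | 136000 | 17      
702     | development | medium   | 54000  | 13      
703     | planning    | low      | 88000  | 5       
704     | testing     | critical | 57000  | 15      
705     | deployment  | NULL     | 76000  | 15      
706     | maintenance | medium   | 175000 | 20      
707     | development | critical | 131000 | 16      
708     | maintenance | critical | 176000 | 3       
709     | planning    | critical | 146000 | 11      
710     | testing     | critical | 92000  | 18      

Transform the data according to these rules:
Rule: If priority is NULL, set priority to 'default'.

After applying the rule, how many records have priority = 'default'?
1

Step 1: Count records where priority IS NULL
Step 2: Found 1 records with NULL priority
Step 3: These records will have priority set to 'default'
Step 4: Records already having priority = 'default': 0
Step 5: Answer: 1 + 0 = 1 records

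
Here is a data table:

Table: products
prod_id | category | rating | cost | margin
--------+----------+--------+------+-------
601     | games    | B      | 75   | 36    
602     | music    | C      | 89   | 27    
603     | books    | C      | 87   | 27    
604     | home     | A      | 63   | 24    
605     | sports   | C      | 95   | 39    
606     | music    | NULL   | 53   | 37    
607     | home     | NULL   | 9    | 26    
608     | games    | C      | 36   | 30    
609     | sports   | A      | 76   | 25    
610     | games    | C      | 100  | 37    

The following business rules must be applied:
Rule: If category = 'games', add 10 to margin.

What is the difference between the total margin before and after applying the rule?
30

Step 1: Original sum of margin = 308
Step 2: 3 records have category = 'games'
Step 3: Each affected record changes by 10
Step 4: Total change = 3 × 10 = 30
Step 5: New sum = 308 + 30 = 338
Step 6: Difference = |338 - 308| = 30
        (Sum increased by 30)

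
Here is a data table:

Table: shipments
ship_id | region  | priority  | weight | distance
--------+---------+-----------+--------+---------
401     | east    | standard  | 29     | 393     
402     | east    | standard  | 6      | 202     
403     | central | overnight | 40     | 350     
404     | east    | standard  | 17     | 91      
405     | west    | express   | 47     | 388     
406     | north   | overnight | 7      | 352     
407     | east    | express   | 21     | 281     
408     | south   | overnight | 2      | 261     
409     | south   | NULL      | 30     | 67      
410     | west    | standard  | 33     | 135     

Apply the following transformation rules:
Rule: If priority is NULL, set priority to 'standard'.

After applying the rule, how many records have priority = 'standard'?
5

Step 1: Count records where priority IS NULL
Step 2: Found 1 records with NULL priority
Step 3: These records will have priority set to 'standard'
Step 4: Records already having priority = 'standard': 4
Step 5: Answer: 1 + 4 = 5 records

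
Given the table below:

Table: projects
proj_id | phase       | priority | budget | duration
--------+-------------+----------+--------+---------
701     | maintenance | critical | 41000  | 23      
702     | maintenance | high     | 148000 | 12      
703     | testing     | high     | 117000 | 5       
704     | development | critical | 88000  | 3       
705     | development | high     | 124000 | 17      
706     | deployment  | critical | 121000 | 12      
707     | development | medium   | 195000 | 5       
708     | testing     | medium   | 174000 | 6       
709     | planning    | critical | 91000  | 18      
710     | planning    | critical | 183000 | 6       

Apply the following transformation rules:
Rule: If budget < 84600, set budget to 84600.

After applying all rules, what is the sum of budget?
1325600

Step 1: 1 records have budget < 84600
Step 2: These records originally summed to 41000
Step 3: After setting to minimum: 1 × 84600 = 84600
Step 4: Unaffected records sum: 1241000
Step 5: Final sum = 84600 + 1241000 = 1325600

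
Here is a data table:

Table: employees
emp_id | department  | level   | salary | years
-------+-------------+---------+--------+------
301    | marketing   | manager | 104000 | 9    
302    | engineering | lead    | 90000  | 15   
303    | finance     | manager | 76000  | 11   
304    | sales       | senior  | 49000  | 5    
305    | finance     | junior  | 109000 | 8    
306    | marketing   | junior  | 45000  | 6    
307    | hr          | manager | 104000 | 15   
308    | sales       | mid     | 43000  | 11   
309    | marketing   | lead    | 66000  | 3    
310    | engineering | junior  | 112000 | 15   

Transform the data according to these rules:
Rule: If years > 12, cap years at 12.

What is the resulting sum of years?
89

Step 1: 3 records have years > 12
Step 2: These records originally summed to 45
Step 3: After capping: 3 × 12 = 36
Step 4: Unaffected records sum: 53
Step 5: Final sum = 36 + 53 = 89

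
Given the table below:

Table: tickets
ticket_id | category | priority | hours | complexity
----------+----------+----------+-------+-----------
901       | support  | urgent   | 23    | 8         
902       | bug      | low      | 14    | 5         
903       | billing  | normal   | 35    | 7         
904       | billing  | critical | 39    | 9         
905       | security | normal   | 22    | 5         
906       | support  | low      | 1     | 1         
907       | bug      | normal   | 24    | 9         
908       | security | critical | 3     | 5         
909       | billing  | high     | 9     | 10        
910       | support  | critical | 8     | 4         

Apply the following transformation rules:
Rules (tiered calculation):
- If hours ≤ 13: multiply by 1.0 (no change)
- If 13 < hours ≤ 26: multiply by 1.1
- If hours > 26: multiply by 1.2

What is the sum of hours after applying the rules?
201.1

Step 1: Tier 1 (hours ≤ 13): 4 records, sum = 21 × 1.0 = 21.0
Step 2: Tier 2 (13 < hours ≤ 26): 4 records, sum = 83 × 1.1 = 91.3
Step 3: Tier 3 (hours > 26): 2 records, sum = 74 × 1.2 = 88.8
Step 4: Final sum = 21.0 + 91.3 + 88.8 = 201.1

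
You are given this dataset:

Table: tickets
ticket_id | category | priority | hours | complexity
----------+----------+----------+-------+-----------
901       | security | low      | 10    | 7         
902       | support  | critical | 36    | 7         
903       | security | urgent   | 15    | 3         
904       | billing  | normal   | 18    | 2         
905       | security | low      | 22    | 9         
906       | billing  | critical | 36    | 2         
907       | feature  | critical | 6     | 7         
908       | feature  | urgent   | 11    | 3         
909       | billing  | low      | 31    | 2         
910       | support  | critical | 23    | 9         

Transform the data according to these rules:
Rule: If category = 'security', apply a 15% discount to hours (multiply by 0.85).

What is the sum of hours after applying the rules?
200.95

Step 1: Records with category = 'security' have total hours = 47
Step 2: Apply multiplier: 47 × 0.85 = 39.95
Step 3: Other records total: 161
Step 4: Final sum = 39.95 + 161 = 200.95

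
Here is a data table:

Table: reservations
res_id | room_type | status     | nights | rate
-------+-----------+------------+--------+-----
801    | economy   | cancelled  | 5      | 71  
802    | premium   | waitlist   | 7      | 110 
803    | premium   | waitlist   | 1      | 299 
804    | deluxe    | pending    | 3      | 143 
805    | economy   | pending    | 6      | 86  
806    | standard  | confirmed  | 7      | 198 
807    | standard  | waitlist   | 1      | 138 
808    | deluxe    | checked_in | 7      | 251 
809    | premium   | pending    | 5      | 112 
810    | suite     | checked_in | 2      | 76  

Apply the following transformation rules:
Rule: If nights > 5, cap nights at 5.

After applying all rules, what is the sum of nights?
37

Step 1: 4 records have nights > 5
Step 2: These records originally summed to 27
Step 3: After capping: 4 × 5 = 20
Step 4: Unaffected records sum: 17
Step 5: Final sum = 20 + 17 = 37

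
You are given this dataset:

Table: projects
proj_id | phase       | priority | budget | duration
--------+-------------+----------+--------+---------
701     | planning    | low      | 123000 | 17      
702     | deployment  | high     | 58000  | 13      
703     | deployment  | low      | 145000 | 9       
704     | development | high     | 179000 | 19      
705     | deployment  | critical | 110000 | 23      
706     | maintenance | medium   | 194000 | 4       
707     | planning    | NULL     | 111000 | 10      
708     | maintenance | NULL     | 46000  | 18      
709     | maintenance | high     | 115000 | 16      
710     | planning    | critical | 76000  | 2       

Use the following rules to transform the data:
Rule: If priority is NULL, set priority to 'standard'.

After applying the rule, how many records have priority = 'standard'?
2

Step 1: Count records where priority IS NULL
Step 2: Found 2 records with NULL priority
Step 3: These records will have priority set to 'standard'
Step 4: Records already having priority = 'standard': 0
Step 5: Answer: 2 + 0 = 2 records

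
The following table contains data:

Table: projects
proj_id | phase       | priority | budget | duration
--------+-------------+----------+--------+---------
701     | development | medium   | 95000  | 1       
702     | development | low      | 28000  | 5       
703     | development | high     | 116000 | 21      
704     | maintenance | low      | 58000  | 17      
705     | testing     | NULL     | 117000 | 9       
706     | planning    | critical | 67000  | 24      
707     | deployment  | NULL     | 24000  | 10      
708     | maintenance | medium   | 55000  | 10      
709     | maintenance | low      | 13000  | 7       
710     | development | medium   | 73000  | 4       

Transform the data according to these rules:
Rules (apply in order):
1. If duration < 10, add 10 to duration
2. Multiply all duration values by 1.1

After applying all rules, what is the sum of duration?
173.8

Step 1: Apply Rule 1 - Add 10 to records with duration < 10
  - 5 records affected: 26 + (5 × 10) = 76
  - Unaffected records: 82
  - Sum after Rule 1: 158
Step 2: Apply Rule 2 - Multiply all by 1.1
  - 158 × 1.1 = 173.8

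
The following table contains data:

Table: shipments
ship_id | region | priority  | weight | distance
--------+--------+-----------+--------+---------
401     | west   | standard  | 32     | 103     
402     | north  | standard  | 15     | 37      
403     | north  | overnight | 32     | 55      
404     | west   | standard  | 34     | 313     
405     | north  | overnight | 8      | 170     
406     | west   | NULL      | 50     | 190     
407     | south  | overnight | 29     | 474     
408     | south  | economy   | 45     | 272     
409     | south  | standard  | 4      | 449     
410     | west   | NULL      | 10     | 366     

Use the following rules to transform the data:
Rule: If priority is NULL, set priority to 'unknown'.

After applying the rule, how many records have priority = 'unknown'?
2

Step 1: Count records where priority IS NULL
Step 2: Found 2 records with NULL priority
Step 3: These records will have priority set to 'unknown'
Step 4: Records already having priority = 'unknown': 0
Step 5: Answer: 2 + 0 = 2 records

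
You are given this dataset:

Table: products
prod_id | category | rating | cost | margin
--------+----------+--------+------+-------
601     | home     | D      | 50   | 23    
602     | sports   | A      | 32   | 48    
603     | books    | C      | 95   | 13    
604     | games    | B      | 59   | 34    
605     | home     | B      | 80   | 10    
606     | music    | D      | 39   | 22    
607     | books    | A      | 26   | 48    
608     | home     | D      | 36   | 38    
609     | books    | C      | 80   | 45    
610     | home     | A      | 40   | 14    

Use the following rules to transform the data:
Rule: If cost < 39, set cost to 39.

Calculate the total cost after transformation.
560

Step 1: 3 records have cost < 39
Step 2: These records originally summed to 94
Step 3: After setting to minimum: 3 × 39 = 117
Step 4: Unaffected records sum: 443
Step 5: Final sum = 117 + 443 = 560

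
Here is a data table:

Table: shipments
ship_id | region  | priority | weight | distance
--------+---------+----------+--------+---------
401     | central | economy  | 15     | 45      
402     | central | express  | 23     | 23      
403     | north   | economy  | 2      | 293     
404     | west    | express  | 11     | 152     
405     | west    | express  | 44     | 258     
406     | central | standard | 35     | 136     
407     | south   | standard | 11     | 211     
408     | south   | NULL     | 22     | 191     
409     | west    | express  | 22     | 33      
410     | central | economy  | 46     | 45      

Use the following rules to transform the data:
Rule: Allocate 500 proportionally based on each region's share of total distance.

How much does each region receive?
central: 89.76, north: 105.62, south: 144.92, west: 159.7

Step 1: Calculate total distance = 1387
Step 2: Calculate each region's proportion:
  central: 249/1387 = 17.95% → 89.76
  north: 293/1387 = 21.12% → 105.62
  south: 402/1387 = 28.98% → 144.92
  west: 443/1387 = 31.94% → 159.7
Step 3: Verify: sum of allocations ≈ 500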